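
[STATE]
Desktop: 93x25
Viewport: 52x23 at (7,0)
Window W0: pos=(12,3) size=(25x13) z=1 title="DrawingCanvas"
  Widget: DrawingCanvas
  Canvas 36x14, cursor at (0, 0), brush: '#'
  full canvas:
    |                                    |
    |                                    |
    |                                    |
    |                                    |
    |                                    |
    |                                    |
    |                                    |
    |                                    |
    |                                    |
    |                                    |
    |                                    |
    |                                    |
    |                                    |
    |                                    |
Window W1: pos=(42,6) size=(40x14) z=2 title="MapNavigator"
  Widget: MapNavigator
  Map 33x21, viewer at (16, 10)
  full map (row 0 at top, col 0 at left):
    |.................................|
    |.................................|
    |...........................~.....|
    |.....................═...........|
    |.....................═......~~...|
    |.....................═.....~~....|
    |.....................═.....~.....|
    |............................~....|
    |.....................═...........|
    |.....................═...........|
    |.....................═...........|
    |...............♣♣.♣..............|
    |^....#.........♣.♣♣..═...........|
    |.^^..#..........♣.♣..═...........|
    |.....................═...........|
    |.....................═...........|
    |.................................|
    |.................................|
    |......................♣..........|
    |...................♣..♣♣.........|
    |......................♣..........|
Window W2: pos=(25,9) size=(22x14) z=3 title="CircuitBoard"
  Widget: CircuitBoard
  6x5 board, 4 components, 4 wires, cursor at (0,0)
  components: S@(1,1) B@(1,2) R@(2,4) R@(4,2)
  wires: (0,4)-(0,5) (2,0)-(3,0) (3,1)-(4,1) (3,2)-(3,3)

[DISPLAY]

                                                    
                                                    
                                                    
     ┏━━━━━━━━━━━━━━━━━━━━━━━┓                      
     ┃ DrawingCanvas         ┃                      
     ┠───────────────────────┨                      
     ┃+                      ┃     ┏━━━━━━━━━━━━━━━━
     ┃                       ┃     ┃ MapNavigator   
     ┃                       ┃     ┠────────────────
     ┃            ┏━━━━━━━━━━━━━━━━━━━━┓............
     ┃            ┃ CircuitBoard       ┃............
     ┃            ┠────────────────────┨............
     ┃            ┃   0 1 2 3 4 5      ┃............
     ┃            ┃0  [.]              ┃............
     ┃            ┃                    ┃............
     ┗━━━━━━━━━━━━┃1       S   B       ┃............
                  ┃                    ┃....#.......
                  ┃2   ·               ┃^^..#.......
                  ┃    │               ┃............
                  ┃3   ·   ·   · ─ ·   ┃━━━━━━━━━━━━
                  ┃        │           ┃            
                  ┃4       ·   R       ┃            
                  ┗━━━━━━━━━━━━━━━━━━━━┛            


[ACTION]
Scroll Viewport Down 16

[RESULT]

                                                    
     ┏━━━━━━━━━━━━━━━━━━━━━━━┓                      
     ┃ DrawingCanvas         ┃                      
     ┠───────────────────────┨                      
     ┃+                      ┃     ┏━━━━━━━━━━━━━━━━
     ┃                       ┃     ┃ MapNavigator   
     ┃                       ┃     ┠────────────────
     ┃            ┏━━━━━━━━━━━━━━━━━━━━┓............
     ┃            ┃ CircuitBoard       ┃............
     ┃            ┠────────────────────┨............
     ┃            ┃   0 1 2 3 4 5      ┃............
     ┃            ┃0  [.]              ┃............
     ┃            ┃                    ┃............
     ┗━━━━━━━━━━━━┃1       S   B       ┃............
                  ┃                    ┃....#.......
                  ┃2   ·               ┃^^..#.......
                  ┃    │               ┃............
                  ┃3   ·   ·   · ─ ·   ┃━━━━━━━━━━━━
                  ┃        │           ┃            
                  ┃4       ·   R       ┃            
                  ┗━━━━━━━━━━━━━━━━━━━━┛            
                                                    
                                                    


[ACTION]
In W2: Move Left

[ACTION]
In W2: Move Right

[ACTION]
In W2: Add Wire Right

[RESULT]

                                                    
     ┏━━━━━━━━━━━━━━━━━━━━━━━┓                      
     ┃ DrawingCanvas         ┃                      
     ┠───────────────────────┨                      
     ┃+                      ┃     ┏━━━━━━━━━━━━━━━━
     ┃                       ┃     ┃ MapNavigator   
     ┃                       ┃     ┠────────────────
     ┃            ┏━━━━━━━━━━━━━━━━━━━━┓............
     ┃            ┃ CircuitBoard       ┃............
     ┃            ┠────────────────────┨............
     ┃            ┃   0 1 2 3 4 5      ┃............
     ┃            ┃0      [.]─ ·       ┃............
     ┃            ┃                    ┃............
     ┗━━━━━━━━━━━━┃1       S   B       ┃............
                  ┃                    ┃....#.......
                  ┃2   ·               ┃^^..#.......
                  ┃    │               ┃............
                  ┃3   ·   ·   · ─ ·   ┃━━━━━━━━━━━━
                  ┃        │           ┃            
                  ┃4       ·   R       ┃            
                  ┗━━━━━━━━━━━━━━━━━━━━┛            
                                                    
                                                    


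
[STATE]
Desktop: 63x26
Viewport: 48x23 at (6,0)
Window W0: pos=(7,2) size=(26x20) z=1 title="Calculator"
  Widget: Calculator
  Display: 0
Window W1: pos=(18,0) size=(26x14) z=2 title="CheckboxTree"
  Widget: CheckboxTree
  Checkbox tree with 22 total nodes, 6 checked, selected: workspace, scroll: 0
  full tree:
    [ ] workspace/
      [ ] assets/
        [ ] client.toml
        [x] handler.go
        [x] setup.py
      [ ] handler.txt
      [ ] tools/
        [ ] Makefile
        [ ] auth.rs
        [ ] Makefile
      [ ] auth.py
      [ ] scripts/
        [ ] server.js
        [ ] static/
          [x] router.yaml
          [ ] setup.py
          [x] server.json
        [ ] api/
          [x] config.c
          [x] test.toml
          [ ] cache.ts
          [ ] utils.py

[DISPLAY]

            ┏━━━━━━━━━━━━━━━━━━━━━━━━┓          
            ┃ CheckboxTree           ┃          
 ┏━━━━━━━━━━┠────────────────────────┨          
 ┃ Calculato┃>[-] workspace/         ┃          
 ┠──────────┃   [-] assets/          ┃          
 ┃          ┃     [ ] client.toml    ┃          
 ┃┌───┬───┬─┃     [x] handler.go     ┃          
 ┃│ 7 │ 8 │ ┃     [x] setup.py       ┃          
 ┃├───┼───┼─┃   [ ] handler.txt      ┃          
 ┃│ 4 │ 5 │ ┃   [ ] tools/           ┃          
 ┃├───┼───┼─┃     [ ] Makefile       ┃          
 ┃│ 1 │ 2 │ ┃     [ ] auth.rs        ┃          
 ┃├───┼───┼─┃     [ ] Makefile       ┃          
 ┃│ 0 │ . │ ┗━━━━━━━━━━━━━━━━━━━━━━━━┛          
 ┃├───┼───┼───┼───┤       ┃                     
 ┃│ C │ MC│ MR│ M+│       ┃                     
 ┃└───┴───┴───┴───┘       ┃                     
 ┃                        ┃                     
 ┃                        ┃                     
 ┃                        ┃                     
 ┃                        ┃                     
 ┗━━━━━━━━━━━━━━━━━━━━━━━━┛                     
                                                


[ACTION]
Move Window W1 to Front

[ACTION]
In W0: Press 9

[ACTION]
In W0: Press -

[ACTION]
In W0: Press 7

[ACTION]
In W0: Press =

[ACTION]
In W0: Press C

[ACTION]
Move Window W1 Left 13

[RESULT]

━━━━━━━━━━━━━━━━━━━━━━━━┓                       
 CheckboxTree           ┃                       
────────────────────────┨━┓                     
>[-] workspace/         ┃ ┃                     
   [-] assets/          ┃─┨                     
     [ ] client.toml    ┃0┃                     
     [x] handler.go     ┃ ┃                     
     [x] setup.py       ┃ ┃                     
   [ ] handler.txt      ┃ ┃                     
   [ ] tools/           ┃ ┃                     
     [ ] Makefile       ┃ ┃                     
     [ ] auth.rs        ┃ ┃                     
     [ ] Makefile       ┃ ┃                     
━━━━━━━━━━━━━━━━━━━━━━━━┛ ┃                     
 ┃├───┼───┼───┼───┤       ┃                     
 ┃│ C │ MC│ MR│ M+│       ┃                     
 ┃└───┴───┴───┴───┘       ┃                     
 ┃                        ┃                     
 ┃                        ┃                     
 ┃                        ┃                     
 ┃                        ┃                     
 ┗━━━━━━━━━━━━━━━━━━━━━━━━┛                     
                                                


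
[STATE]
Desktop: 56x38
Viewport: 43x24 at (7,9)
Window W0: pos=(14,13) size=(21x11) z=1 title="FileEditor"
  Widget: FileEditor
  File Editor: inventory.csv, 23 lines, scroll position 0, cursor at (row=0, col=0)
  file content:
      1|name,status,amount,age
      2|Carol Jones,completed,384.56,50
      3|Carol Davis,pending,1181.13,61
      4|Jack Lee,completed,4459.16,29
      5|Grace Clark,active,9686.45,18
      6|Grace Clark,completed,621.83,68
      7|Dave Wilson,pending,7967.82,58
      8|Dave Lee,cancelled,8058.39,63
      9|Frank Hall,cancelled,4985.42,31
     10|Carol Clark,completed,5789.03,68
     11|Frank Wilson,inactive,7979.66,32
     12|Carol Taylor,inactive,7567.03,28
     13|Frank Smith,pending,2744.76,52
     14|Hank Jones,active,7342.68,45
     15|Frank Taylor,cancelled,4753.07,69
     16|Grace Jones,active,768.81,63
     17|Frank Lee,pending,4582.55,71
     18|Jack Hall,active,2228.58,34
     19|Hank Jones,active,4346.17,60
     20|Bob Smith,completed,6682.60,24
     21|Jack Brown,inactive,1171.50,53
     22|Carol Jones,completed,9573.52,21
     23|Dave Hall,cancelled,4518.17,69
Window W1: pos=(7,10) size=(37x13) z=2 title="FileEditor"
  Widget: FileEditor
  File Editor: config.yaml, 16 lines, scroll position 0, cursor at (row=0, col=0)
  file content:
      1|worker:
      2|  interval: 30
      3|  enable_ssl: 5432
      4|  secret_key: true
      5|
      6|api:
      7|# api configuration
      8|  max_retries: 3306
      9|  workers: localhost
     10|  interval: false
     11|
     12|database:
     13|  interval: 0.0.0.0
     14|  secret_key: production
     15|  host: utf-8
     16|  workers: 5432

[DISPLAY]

                                           
┏━━━━━━━━━━━━━━━━━━━━━━━━━━━━━━━━━━━┓      
┃ FileEditor                        ┃      
┠───────────────────────────────────┨      
┃█orker:                           ▲┃      
┃  interval: 30                    █┃      
┃  enable_ssl: 5432                ░┃      
┃  secret_key: true                ░┃      
┃                                  ░┃      
┃api:                              ░┃      
┃# api configuration               ░┃      
┃  max_retries: 3306               ░┃      
┃  workers: localhost              ▼┃      
┗━━━━━━━━━━━━━━━━━━━━━━━━━━━━━━━━━━━┛      
       ┗━━━━━━━━━━━━━━━━━━━┛               
                                           
                                           
                                           
                                           
                                           
                                           
                                           
                                           
                                           


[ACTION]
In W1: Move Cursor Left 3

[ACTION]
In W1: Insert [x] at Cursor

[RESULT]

                                           
┏━━━━━━━━━━━━━━━━━━━━━━━━━━━━━━━━━━━┓      
┃ FileEditor                        ┃      
┠───────────────────────────────────┨      
┃x█orker:                          ▲┃      
┃  interval: 30                    █┃      
┃  enable_ssl: 5432                ░┃      
┃  secret_key: true                ░┃      
┃                                  ░┃      
┃api:                              ░┃      
┃# api configuration               ░┃      
┃  max_retries: 3306               ░┃      
┃  workers: localhost              ▼┃      
┗━━━━━━━━━━━━━━━━━━━━━━━━━━━━━━━━━━━┛      
       ┗━━━━━━━━━━━━━━━━━━━┛               
                                           
                                           
                                           
                                           
                                           
                                           
                                           
                                           
                                           


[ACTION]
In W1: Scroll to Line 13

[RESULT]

                                           
┏━━━━━━━━━━━━━━━━━━━━━━━━━━━━━━━━━━━┓      
┃ FileEditor                        ┃      
┠───────────────────────────────────┨      
┃  max_retries: 3306               ▲┃      
┃  workers: localhost              ░┃      
┃  interval: false                 ░┃      
┃                                  ░┃      
┃database:                         ░┃      
┃  interval: 0.0.0.0               ░┃      
┃  secret_key: production          ░┃      
┃  host: utf-8                     █┃      
┃  workers: 5432                   ▼┃      
┗━━━━━━━━━━━━━━━━━━━━━━━━━━━━━━━━━━━┛      
       ┗━━━━━━━━━━━━━━━━━━━┛               
                                           
                                           
                                           
                                           
                                           
                                           
                                           
                                           
                                           


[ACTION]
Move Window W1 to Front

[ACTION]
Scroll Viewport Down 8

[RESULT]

┃  workers: localhost              ░┃      
┃  interval: false                 ░┃      
┃                                  ░┃      
┃database:                         ░┃      
┃  interval: 0.0.0.0               ░┃      
┃  secret_key: production          ░┃      
┃  host: utf-8                     █┃      
┃  workers: 5432                   ▼┃      
┗━━━━━━━━━━━━━━━━━━━━━━━━━━━━━━━━━━━┛      
       ┗━━━━━━━━━━━━━━━━━━━┛               
                                           
                                           
                                           
                                           
                                           
                                           
                                           
                                           
                                           
                                           
                                           
                                           
                                           
                                           


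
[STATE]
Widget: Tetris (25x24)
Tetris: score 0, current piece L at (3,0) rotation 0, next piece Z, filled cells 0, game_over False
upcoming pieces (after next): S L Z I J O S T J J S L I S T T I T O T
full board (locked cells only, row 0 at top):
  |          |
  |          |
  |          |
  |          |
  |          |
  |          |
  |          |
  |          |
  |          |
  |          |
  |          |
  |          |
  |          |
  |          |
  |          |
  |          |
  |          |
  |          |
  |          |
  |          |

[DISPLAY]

     ▒    │Next:         
   ▒▒▒    │▓▓            
          │ ▓▓           
          │              
          │              
          │              
          │Score:        
          │0             
          │              
          │              
          │              
          │              
          │              
          │              
          │              
          │              
          │              
          │              
          │              
          │              
          │              
          │              
          │              
          │              


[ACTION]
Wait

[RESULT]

          │Next:         
     ▒    │▓▓            
   ▒▒▒    │ ▓▓           
          │              
          │              
          │              
          │Score:        
          │0             
          │              
          │              
          │              
          │              
          │              
          │              
          │              
          │              
          │              
          │              
          │              
          │              
          │              
          │              
          │              
          │              


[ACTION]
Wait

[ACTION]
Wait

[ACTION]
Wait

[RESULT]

          │Next:         
          │▓▓            
          │ ▓▓           
          │              
     ▒    │              
   ▒▒▒    │              
          │Score:        
          │0             
          │              
          │              
          │              
          │              
          │              
          │              
          │              
          │              
          │              
          │              
          │              
          │              
          │              
          │              
          │              
          │              


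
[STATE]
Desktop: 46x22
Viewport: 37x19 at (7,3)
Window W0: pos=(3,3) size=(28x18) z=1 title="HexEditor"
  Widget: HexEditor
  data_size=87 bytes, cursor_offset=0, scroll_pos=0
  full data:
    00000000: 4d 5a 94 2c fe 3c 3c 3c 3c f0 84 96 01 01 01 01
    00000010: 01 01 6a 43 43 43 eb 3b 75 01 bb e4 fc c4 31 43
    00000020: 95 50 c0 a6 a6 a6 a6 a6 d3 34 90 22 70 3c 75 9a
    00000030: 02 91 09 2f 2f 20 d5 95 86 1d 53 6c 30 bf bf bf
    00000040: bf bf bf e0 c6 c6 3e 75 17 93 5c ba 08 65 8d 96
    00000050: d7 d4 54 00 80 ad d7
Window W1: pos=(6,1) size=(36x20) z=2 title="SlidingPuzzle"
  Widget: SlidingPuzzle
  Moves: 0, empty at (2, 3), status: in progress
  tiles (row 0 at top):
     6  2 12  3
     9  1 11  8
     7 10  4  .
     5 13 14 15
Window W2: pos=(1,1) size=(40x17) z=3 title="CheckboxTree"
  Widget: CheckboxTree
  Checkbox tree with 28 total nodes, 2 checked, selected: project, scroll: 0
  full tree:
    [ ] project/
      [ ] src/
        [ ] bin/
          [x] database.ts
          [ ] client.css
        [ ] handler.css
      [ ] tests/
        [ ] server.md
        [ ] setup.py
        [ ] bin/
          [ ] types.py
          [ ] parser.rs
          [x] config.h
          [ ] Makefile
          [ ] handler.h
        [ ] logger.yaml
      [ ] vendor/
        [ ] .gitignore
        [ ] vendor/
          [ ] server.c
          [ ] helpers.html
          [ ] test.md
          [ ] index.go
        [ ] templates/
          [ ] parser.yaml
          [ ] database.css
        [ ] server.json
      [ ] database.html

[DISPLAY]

─────────────────────────────────┨┨  
project/                         ┃┃  
] src/                           ┃┃  
[-] bin/                         ┃┃  
  [x] database.ts                ┃┃  
  [ ] client.css                 ┃┃  
[ ] handler.css                  ┃┃  
] tests/                         ┃┃  
[ ] server.md                    ┃┃  
[ ] setup.py                     ┃┃  
[-] bin/                         ┃┃  
  [ ] types.py                   ┃┃  
  [ ] parser.rs                  ┃┃  
  [x] config.h                   ┃┃  
━━━━━━━━━━━━━━━━━━━━━━━━━━━━━━━━━┛┃  
                                  ┃  
                                  ┃  
━━━━━━━━━━━━━━━━━━━━━━━━━━━━━━━━━━┛  
                                     


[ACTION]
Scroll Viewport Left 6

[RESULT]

┠────────────────────────────────────
┃>[-] project/                       
┃   [-] src/                         
┃     [-] bin/                       
┃       [x] database.ts              
┃       [ ] client.css               
┃     [ ] handler.css                
┃   [-] tests/                       
┃     [ ] server.md                  
┃     [ ] setup.py                   
┃     [-] bin/                       
┃       [ ] types.py                 
┃       [ ] parser.rs                
┃       [x] config.h                 
┗━━━━━━━━━━━━━━━━━━━━━━━━━━━━━━━━━━━━
  ┃  ┃                               
  ┃  ┃                               
  ┗━━┗━━━━━━━━━━━━━━━━━━━━━━━━━━━━━━━
                                     


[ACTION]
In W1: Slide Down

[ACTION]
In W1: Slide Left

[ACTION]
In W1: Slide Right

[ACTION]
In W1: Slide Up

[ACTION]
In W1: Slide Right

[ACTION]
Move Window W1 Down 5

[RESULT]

┠────────────────────────────────────
┃>[-] project/                       
┃   [-] src/                         
┃     [-] bin/                       
┃       [x] database.ts              
┃       [ ] client.css               
┃     [ ] handler.css                
┃   [-] tests/                       
┃     [ ] server.md                  
┃     [ ] setup.py                   
┃     [-] bin/                       
┃       [ ] types.py                 
┃       [ ] parser.rs                
┃       [x] config.h                 
┗━━━━━━━━━━━━━━━━━━━━━━━━━━━━━━━━━━━━
  ┃  ┃                               
  ┃  ┃                               
  ┗━━┃                               
     ┗━━━━━━━━━━━━━━━━━━━━━━━━━━━━━━━


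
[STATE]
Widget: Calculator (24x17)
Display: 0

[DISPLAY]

                       0
┌───┬───┬───┬───┐       
│ 7 │ 8 │ 9 │ ÷ │       
├───┼───┼───┼───┤       
│ 4 │ 5 │ 6 │ × │       
├───┼───┼───┼───┤       
│ 1 │ 2 │ 3 │ - │       
├───┼───┼───┼───┤       
│ 0 │ . │ = │ + │       
├───┼───┼───┼───┤       
│ C │ MC│ MR│ M+│       
└───┴───┴───┴───┘       
                        
                        
                        
                        
                        


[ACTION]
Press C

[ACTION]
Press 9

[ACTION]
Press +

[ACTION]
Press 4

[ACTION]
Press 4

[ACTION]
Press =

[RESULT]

                      53
┌───┬───┬───┬───┐       
│ 7 │ 8 │ 9 │ ÷ │       
├───┼───┼───┼───┤       
│ 4 │ 5 │ 6 │ × │       
├───┼───┼───┼───┤       
│ 1 │ 2 │ 3 │ - │       
├───┼───┼───┼───┤       
│ 0 │ . │ = │ + │       
├───┼───┼───┼───┤       
│ C │ MC│ MR│ M+│       
└───┴───┴───┴───┘       
                        
                        
                        
                        
                        


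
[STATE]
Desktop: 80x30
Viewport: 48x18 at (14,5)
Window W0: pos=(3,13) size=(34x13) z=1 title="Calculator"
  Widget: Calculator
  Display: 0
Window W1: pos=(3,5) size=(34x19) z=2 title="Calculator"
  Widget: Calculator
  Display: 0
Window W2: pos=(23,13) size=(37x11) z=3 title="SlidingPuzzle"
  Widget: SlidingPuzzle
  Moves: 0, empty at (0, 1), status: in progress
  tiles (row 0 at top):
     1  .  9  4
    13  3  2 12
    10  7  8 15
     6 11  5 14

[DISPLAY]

━━━━━━━━━━━━━━━━━━━━━━┓                         
r                     ┃                         
──────────────────────┨                         
                     0┃                         
──┬───┐               ┃                         
9 │ ÷ │               ┃                         
──┼───┤               ┃                         
6 │ × │               ┃                         
──┼───┤  ┏━━━━━━━━━━━━━━━━━━━━━━━━━━━━━━━━━━━┓  
3 │ - │  ┃ SlidingPuzzle                     ┃  
──┼───┤  ┠───────────────────────────────────┨  
= │ + │  ┃┌────┬────┬────┬────┐              ┃  
──┼───┤  ┃│  1 │    │  9 │  4 │              ┃  
MR│ M+│  ┃├────┼────┼────┼────┤              ┃  
──┴───┘  ┃│ 13 │  3 │  2 │ 12 │              ┃  
         ┃├────┼────┼────┼────┤              ┃  
         ┃│ 10 │  7 │  8 │ 15 │              ┃  
         ┃├────┼────┼────┼────┤              ┃  


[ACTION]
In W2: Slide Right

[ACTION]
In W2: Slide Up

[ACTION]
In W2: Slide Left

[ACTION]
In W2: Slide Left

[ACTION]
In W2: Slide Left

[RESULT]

━━━━━━━━━━━━━━━━━━━━━━┓                         
r                     ┃                         
──────────────────────┨                         
                     0┃                         
──┬───┐               ┃                         
9 │ ÷ │               ┃                         
──┼───┤               ┃                         
6 │ × │               ┃                         
──┼───┤  ┏━━━━━━━━━━━━━━━━━━━━━━━━━━━━━━━━━━━┓  
3 │ - │  ┃ SlidingPuzzle                     ┃  
──┼───┤  ┠───────────────────────────────────┨  
= │ + │  ┃┌────┬────┬────┬────┐              ┃  
──┼───┤  ┃│ 13 │  1 │  9 │  4 │              ┃  
MR│ M+│  ┃├────┼────┼────┼────┤              ┃  
──┴───┘  ┃│  3 │  2 │ 12 │    │              ┃  
         ┃├────┼────┼────┼────┤              ┃  
         ┃│ 10 │  7 │  8 │ 15 │              ┃  
         ┃├────┼────┼────┼────┤              ┃  


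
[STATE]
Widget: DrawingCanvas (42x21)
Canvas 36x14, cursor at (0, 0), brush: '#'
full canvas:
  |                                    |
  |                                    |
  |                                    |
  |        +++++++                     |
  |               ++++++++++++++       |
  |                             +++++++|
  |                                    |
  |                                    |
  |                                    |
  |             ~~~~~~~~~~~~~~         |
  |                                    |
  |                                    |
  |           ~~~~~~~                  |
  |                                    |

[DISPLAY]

+                                         
                                          
                                          
        +++++++                           
               ++++++++++++++             
                             +++++++      
                                          
                                          
                                          
             ~~~~~~~~~~~~~~               
                                          
                                          
           ~~~~~~~                        
                                          
                                          
                                          
                                          
                                          
                                          
                                          
                                          


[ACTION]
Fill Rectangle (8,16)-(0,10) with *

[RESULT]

+         *******                         
          *******                         
          *******                         
        ++*******                         
          *******++++++++++++             
          *******            +++++++      
          *******                         
          *******                         
          *******                         
             ~~~~~~~~~~~~~~               
                                          
                                          
           ~~~~~~~                        
                                          
                                          
                                          
                                          
                                          
                                          
                                          
                                          


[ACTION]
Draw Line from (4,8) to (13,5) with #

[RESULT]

+         *******                         
          *******                         
          *******                         
        ++*******                         
        # *******++++++++++++             
        # *******            +++++++      
       #  *******                         
       #  *******                         
       #  *******                         
      #      ~~~~~~~~~~~~~~               
      #                                   
      #                                   
     #     ~~~~~~~                        
     #                                    
                                          
                                          
                                          
                                          
                                          
                                          
                                          


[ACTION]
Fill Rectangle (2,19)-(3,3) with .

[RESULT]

+         *******                         
          *******                         
   .................                      
   .................                      
        # *******++++++++++++             
        # *******            +++++++      
       #  *******                         
       #  *******                         
       #  *******                         
      #      ~~~~~~~~~~~~~~               
      #                                   
      #                                   
     #     ~~~~~~~                        
     #                                    
                                          
                                          
                                          
                                          
                                          
                                          
                                          


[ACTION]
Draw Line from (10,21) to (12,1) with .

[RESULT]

+         *******                         
          *******                         
   .................                      
   .................                      
        # *******++++++++++++             
        # *******            +++++++      
       #  *******                         
       #  *******                         
       #  *******                         
      #      ~~~~~~~~~~~~~~               
      #         ......                    
      ..........                          
 .....     ~~~~~~~                        
     #                                    
                                          
                                          
                                          
                                          
                                          
                                          
                                          


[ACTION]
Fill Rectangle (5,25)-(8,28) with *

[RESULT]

+         *******                         
          *******                         
   .................                      
   .................                      
        # *******++++++++++++             
        # *******        ****+++++++      
       #  *******        ****             
       #  *******        ****             
       #  *******        ****             
      #      ~~~~~~~~~~~~~~               
      #         ......                    
      ..........                          
 .....     ~~~~~~~                        
     #                                    
                                          
                                          
                                          
                                          
                                          
                                          
                                          


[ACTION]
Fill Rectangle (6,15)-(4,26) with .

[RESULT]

+         *******                         
          *******                         
   .................                      
   .................                      
        # *****............++             
        # *****............**+++++++      
       #  *****............**             
       #  *******        ****             
       #  *******        ****             
      #      ~~~~~~~~~~~~~~               
      #         ......                    
      ..........                          
 .....     ~~~~~~~                        
     #                                    
                                          
                                          
                                          
                                          
                                          
                                          
                                          


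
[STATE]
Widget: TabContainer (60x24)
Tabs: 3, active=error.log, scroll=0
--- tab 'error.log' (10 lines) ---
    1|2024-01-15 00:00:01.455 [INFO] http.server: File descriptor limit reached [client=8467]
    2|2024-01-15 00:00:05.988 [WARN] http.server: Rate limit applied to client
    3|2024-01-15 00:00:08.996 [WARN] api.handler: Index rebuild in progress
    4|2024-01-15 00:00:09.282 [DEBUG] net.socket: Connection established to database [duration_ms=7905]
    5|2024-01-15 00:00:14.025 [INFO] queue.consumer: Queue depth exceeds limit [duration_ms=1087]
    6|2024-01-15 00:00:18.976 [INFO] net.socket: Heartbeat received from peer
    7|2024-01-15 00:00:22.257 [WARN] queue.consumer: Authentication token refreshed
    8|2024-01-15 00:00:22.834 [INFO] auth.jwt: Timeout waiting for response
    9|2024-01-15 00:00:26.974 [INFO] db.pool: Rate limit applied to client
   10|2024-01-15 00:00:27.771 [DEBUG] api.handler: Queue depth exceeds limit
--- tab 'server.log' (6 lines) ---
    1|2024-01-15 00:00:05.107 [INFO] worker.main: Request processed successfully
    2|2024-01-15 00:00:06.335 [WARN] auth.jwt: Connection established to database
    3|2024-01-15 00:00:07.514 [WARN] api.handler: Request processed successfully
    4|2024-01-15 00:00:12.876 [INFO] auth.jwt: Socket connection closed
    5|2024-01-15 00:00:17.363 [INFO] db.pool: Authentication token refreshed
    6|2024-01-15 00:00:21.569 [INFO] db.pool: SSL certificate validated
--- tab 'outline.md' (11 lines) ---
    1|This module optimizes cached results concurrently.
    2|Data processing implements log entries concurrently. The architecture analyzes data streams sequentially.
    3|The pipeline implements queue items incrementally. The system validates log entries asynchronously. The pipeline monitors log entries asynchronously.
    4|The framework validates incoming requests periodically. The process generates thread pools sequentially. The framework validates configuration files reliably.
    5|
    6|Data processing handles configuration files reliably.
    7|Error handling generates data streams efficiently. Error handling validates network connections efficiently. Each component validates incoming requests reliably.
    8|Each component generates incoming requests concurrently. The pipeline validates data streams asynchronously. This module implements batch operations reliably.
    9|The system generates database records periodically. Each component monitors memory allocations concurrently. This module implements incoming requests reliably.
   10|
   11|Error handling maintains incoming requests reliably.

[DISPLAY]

[error.log]│ server.log │ outline.md                        
────────────────────────────────────────────────────────────
2024-01-15 00:00:01.455 [INFO] http.server: File descriptor 
2024-01-15 00:00:05.988 [WARN] http.server: Rate limit appli
2024-01-15 00:00:08.996 [WARN] api.handler: Index rebuild in
2024-01-15 00:00:09.282 [DEBUG] net.socket: Connection estab
2024-01-15 00:00:14.025 [INFO] queue.consumer: Queue depth e
2024-01-15 00:00:18.976 [INFO] net.socket: Heartbeat receive
2024-01-15 00:00:22.257 [WARN] queue.consumer: Authenticatio
2024-01-15 00:00:22.834 [INFO] auth.jwt: Timeout waiting for
2024-01-15 00:00:26.974 [INFO] db.pool: Rate limit applied t
2024-01-15 00:00:27.771 [DEBUG] api.handler: Queue depth exc
                                                            
                                                            
                                                            
                                                            
                                                            
                                                            
                                                            
                                                            
                                                            
                                                            
                                                            
                                                            


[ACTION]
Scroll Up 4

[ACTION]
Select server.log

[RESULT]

 error.log │[server.log]│ outline.md                        
────────────────────────────────────────────────────────────
2024-01-15 00:00:05.107 [INFO] worker.main: Request processe
2024-01-15 00:00:06.335 [WARN] auth.jwt: Connection establis
2024-01-15 00:00:07.514 [WARN] api.handler: Request processe
2024-01-15 00:00:12.876 [INFO] auth.jwt: Socket connection c
2024-01-15 00:00:17.363 [INFO] db.pool: Authentication token
2024-01-15 00:00:21.569 [INFO] db.pool: SSL certificate vali
                                                            
                                                            
                                                            
                                                            
                                                            
                                                            
                                                            
                                                            
                                                            
                                                            
                                                            
                                                            
                                                            
                                                            
                                                            
                                                            


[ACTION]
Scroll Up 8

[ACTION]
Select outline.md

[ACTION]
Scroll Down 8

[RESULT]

 error.log │ server.log │[outline.md]                       
────────────────────────────────────────────────────────────
The system generates database records periodically. Each com
                                                            
Error handling maintains incoming requests reliably.        
                                                            
                                                            
                                                            
                                                            
                                                            
                                                            
                                                            
                                                            
                                                            
                                                            
                                                            
                                                            
                                                            
                                                            
                                                            
                                                            
                                                            
                                                            
                                                            
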